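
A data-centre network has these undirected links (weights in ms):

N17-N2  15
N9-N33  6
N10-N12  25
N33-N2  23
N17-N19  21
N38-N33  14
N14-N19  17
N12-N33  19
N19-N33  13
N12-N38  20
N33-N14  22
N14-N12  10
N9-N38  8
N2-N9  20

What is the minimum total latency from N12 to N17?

48 ms

Shortest distances from N12:
N12: 0
N14: 10  (via N12)
N33: 19  (via N12)
N38: 20  (via N12)
N10: 25  (via N12)
N9: 25  (via N33)
N19: 27  (via N14)
N2: 42  (via N33)
N17: 48  (via N19)
Shortest route: N12 → N14 → N19 → N17 = 48 ms.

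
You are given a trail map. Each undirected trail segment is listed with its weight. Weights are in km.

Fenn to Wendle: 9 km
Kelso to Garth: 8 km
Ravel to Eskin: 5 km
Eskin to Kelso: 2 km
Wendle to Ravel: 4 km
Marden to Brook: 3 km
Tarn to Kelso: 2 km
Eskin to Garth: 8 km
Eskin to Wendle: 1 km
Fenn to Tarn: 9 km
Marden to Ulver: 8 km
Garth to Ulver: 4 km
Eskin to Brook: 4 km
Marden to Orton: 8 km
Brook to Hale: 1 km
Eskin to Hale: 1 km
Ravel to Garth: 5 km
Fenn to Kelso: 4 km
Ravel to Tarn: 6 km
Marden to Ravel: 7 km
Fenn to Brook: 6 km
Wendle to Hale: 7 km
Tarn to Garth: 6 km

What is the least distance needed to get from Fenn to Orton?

Shortest distances from Fenn:
Fenn: 0
Kelso: 4  (via Fenn)
Brook: 6  (via Fenn)
Eskin: 6  (via Kelso)
Tarn: 6  (via Kelso)
Hale: 7  (via Brook)
Wendle: 7  (via Eskin)
Marden: 9  (via Brook)
Ravel: 11  (via Eskin)
Garth: 12  (via Kelso)
Ulver: 16  (via Garth)
Orton: 17  (via Marden)
Shortest route: Fenn → Brook → Marden → Orton = 17 km.

17 km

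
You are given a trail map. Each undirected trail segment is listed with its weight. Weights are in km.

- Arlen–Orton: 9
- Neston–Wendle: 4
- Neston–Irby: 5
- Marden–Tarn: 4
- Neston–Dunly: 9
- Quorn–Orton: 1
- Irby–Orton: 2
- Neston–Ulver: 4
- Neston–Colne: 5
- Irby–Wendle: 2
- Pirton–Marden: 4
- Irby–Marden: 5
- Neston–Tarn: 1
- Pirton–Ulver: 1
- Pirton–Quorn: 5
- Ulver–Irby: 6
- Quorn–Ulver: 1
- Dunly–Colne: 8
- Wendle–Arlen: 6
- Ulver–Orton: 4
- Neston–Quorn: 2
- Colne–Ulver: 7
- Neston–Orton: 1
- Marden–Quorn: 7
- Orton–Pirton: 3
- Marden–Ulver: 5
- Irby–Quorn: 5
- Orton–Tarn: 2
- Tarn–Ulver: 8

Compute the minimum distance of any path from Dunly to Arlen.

Enumerating some paths:
Dunly–Neston–Orton–Irby–Wendle–Arlen: 9+1+2+2+6 = 20
Dunly–Neston–Orton–Arlen: 9+1+9 = 19
Dunly–Neston–Quorn–Orton–Arlen: 9+2+1+9 = 21
Dunly–Neston–Tarn–Orton–Arlen: 9+1+2+9 = 21
The minimum is 19 km via Dunly–Neston–Orton–Arlen.

19 km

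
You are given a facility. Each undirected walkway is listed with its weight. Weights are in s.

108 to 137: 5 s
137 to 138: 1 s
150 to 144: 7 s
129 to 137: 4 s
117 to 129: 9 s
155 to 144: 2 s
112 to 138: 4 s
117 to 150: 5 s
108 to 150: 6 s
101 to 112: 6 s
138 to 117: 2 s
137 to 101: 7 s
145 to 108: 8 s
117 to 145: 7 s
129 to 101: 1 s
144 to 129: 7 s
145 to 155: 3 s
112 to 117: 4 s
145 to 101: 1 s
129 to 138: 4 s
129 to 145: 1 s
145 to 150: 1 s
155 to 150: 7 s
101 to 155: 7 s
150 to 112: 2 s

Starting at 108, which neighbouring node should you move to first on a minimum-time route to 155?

150

Candidate routes:
108 → 145 → 155: 8+3 = 11
108 → 150 → 145 → 155: 6+1+3 = 10
The minimum is 10 s via 108 → 150 → 145 → 155.
So from 108 the first move is to 150.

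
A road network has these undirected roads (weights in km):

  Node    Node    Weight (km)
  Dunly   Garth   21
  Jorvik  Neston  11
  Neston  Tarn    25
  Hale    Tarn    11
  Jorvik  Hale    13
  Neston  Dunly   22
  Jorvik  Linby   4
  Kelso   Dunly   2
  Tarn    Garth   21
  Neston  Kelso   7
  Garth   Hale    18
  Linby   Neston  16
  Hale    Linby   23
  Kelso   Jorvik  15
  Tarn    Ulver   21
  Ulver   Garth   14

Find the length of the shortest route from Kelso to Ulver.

37 km

Candidate routes:
Kelso–Dunly–Garth–Ulver: 2+21+14 = 37
Kelso–Jorvik–Hale–Tarn–Ulver: 15+13+11+21 = 60
Kelso–Neston–Tarn–Ulver: 7+25+21 = 53
Cheapest is Kelso–Dunly–Garth–Ulver at 37 km.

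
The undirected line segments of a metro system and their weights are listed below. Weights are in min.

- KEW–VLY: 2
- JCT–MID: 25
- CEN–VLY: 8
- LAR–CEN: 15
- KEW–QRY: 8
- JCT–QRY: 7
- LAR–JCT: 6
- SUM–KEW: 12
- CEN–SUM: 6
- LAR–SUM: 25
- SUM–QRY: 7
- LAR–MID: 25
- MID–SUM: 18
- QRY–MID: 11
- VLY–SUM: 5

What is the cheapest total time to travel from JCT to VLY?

17 min

Shortest distances from JCT:
JCT: 0
LAR: 6  (via JCT)
QRY: 7  (via JCT)
SUM: 14  (via QRY)
KEW: 15  (via QRY)
VLY: 17  (via KEW)
Shortest route: JCT–QRY–KEW–VLY = 17 min.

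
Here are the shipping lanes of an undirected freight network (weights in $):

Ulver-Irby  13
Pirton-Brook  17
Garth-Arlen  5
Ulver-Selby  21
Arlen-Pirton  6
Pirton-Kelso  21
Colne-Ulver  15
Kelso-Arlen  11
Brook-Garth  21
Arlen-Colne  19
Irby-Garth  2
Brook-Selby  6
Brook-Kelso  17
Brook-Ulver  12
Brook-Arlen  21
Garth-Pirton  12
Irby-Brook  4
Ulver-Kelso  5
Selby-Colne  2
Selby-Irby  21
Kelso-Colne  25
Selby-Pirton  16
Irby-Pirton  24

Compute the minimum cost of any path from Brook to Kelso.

Candidate routes:
Brook → Irby → Garth → Arlen → Kelso: 4+2+5+11 = 22
Brook → Kelso: 17 = 17
The minimum is $17 via Brook → Kelso.

$17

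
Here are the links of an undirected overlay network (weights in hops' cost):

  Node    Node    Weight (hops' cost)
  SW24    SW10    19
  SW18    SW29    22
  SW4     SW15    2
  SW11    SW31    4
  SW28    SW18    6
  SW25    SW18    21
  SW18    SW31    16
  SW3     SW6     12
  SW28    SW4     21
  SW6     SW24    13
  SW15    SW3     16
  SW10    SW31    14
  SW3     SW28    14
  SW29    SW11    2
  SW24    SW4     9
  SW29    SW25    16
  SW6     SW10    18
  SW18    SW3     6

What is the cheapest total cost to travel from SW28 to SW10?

36 hops' cost

Candidate routes:
SW28–SW3–SW6–SW10: 14+12+18 = 44
SW28–SW18–SW3–SW6–SW10: 6+6+12+18 = 42
SW28–SW18–SW29–SW11–SW31–SW10: 6+22+2+4+14 = 48
SW28–SW18–SW31–SW10: 6+16+14 = 36
Cheapest is SW28–SW18–SW31–SW10 at 36 hops' cost.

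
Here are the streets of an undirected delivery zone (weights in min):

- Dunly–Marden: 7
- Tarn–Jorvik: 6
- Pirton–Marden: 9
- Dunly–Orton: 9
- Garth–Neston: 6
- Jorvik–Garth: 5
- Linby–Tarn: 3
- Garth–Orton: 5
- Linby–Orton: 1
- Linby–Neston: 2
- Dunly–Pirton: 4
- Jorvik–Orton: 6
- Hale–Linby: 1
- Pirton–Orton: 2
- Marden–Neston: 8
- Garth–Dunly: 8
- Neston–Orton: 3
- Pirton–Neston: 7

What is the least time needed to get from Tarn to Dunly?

Shortest distances from Tarn:
Tarn: 0
Linby: 3  (via Tarn)
Hale: 4  (via Linby)
Orton: 4  (via Linby)
Neston: 5  (via Linby)
Pirton: 6  (via Orton)
Jorvik: 6  (via Tarn)
Garth: 9  (via Orton)
Dunly: 10  (via Pirton)
Shortest route: Tarn → Linby → Orton → Pirton → Dunly = 10 min.

10 min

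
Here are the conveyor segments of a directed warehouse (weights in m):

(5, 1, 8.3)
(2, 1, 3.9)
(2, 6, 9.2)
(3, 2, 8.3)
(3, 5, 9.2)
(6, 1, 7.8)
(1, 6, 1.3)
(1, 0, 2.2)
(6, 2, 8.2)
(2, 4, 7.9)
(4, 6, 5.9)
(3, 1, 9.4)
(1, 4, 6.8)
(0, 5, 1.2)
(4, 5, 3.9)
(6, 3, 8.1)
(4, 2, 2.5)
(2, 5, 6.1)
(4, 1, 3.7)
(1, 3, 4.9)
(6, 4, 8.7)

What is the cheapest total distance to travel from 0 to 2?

Compare a few routes:
0 → 5 → 1 → 6 → 2: 1.2+8.3+1.3+8.2 = 19
0 → 5 → 1 → 6 → 4 → 2: 1.2+8.3+1.3+8.7+2.5 = 22
0 → 5 → 1 → 4 → 2: 1.2+8.3+6.8+2.5 = 18.8
The minimum is 18.8 m via 0 → 5 → 1 → 4 → 2.

18.8 m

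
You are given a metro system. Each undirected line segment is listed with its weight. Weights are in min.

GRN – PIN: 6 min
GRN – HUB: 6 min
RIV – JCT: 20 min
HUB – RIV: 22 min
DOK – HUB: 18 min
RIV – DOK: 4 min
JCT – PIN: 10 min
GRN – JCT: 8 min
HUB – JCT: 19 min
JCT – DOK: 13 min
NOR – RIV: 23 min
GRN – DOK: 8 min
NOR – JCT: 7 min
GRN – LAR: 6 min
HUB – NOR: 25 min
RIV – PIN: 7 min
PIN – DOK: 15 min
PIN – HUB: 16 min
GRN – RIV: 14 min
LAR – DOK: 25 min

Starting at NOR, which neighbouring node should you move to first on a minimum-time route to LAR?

JCT

Compare a few routes:
NOR - JCT - GRN - LAR: 7+8+6 = 21
NOR - JCT - PIN - GRN - LAR: 7+10+6+6 = 29
The minimum is 21 min via NOR - JCT - GRN - LAR.
So from NOR the first move is to JCT.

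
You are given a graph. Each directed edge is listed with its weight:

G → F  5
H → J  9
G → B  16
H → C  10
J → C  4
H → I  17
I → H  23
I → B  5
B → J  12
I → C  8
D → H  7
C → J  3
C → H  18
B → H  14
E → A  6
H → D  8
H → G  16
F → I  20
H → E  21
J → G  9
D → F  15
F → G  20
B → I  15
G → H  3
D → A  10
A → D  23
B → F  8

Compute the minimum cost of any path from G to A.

Compare a few routes:
G → H → E → A: 3+21+6 = 30
G → H → D → A: 3+8+10 = 21
Cheapest is G → H → D → A at 21.

21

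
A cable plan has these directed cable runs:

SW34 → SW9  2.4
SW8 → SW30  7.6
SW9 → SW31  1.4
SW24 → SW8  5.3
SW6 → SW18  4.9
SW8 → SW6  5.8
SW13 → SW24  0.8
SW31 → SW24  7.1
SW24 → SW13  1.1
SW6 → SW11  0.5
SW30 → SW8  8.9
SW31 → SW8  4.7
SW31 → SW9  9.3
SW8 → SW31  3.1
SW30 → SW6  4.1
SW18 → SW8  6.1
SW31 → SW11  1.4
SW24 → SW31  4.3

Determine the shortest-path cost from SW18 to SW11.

Running Dijkstra from SW18:
SW18: 0
SW8: 6.1  (via SW18)
SW31: 9.2  (via SW8)
SW11: 10.6  (via SW31)
Shortest route: SW18 → SW8 → SW31 → SW11 = 10.6.

10.6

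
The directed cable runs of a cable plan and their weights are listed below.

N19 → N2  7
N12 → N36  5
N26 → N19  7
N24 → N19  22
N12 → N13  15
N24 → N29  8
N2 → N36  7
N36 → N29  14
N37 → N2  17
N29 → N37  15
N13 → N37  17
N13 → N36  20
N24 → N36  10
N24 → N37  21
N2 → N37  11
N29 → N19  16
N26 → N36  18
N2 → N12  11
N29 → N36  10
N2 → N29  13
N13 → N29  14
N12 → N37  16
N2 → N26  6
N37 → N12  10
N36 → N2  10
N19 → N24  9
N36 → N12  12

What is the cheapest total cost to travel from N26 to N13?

Settle nodes by increasing distance from N26:
N26: 0
N19: 7  (via N26)
N2: 14  (via N19)
N24: 16  (via N19)
N36: 18  (via N26)
N29: 24  (via N24)
N37: 25  (via N2)
N12: 25  (via N2)
N13: 40  (via N12)
Shortest route: N26 → N19 → N2 → N12 → N13 = 40.

40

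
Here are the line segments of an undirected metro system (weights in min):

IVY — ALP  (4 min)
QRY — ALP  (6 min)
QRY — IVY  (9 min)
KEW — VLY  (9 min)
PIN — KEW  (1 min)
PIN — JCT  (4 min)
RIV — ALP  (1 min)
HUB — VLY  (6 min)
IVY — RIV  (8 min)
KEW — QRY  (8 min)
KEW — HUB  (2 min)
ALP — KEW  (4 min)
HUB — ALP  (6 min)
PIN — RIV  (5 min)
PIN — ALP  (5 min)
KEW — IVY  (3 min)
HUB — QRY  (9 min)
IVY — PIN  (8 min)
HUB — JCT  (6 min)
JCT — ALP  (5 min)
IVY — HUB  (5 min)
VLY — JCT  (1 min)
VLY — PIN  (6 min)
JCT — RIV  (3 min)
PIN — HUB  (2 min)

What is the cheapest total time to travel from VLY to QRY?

Running Dijkstra from VLY:
VLY: 0
JCT: 1  (via VLY)
RIV: 4  (via JCT)
ALP: 5  (via RIV)
PIN: 5  (via JCT)
KEW: 6  (via PIN)
HUB: 6  (via VLY)
IVY: 9  (via ALP)
QRY: 11  (via ALP)
Shortest route: VLY → JCT → RIV → ALP → QRY = 11 min.

11 min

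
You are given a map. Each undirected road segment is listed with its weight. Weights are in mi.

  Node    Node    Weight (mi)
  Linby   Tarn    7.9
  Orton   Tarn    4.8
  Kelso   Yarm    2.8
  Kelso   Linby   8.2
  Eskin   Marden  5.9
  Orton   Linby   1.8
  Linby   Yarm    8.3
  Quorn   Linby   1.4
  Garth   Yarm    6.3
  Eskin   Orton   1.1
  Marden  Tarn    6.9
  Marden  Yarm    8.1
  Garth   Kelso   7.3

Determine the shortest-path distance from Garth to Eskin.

Compare a few routes:
Garth - Yarm - Linby - Orton - Eskin: 6.3+8.3+1.8+1.1 = 17.5
Garth - Kelso - Linby - Orton - Eskin: 7.3+8.2+1.8+1.1 = 18.4
The minimum is 17.5 mi via Garth - Yarm - Linby - Orton - Eskin.

17.5 mi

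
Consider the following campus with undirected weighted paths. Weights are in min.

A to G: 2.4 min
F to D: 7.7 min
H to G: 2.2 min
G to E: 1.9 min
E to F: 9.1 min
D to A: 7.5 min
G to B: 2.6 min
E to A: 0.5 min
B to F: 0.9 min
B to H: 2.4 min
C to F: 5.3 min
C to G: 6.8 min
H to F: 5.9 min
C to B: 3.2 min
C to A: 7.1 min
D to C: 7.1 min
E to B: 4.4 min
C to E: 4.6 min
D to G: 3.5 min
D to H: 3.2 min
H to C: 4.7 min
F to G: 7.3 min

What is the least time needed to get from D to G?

Running Dijkstra from D:
D: 0
H: 3.2  (via D)
G: 3.5  (via D)
Shortest route: D → G = 3.5 min.

3.5 min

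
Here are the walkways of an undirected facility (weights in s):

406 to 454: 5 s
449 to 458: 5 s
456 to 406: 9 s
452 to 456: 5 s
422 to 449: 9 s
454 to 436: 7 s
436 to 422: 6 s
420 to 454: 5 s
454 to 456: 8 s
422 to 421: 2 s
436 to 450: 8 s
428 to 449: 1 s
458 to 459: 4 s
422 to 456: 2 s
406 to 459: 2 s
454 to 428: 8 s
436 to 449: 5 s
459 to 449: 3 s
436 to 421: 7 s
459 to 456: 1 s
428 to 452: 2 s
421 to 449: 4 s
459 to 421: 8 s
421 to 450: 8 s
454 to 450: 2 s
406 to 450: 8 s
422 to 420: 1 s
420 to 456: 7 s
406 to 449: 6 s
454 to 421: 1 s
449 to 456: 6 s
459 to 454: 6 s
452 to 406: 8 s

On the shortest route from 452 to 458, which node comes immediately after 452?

428

Compare a few routes:
452 → 456 → 459 → 458: 5+1+4 = 10
452 → 428 → 449 → 458: 2+1+5 = 8
452 → 428 → 449 → 459 → 458: 2+1+3+4 = 10
The minimum is 8 s via 452 → 428 → 449 → 458.
So from 452 the first move is to 428.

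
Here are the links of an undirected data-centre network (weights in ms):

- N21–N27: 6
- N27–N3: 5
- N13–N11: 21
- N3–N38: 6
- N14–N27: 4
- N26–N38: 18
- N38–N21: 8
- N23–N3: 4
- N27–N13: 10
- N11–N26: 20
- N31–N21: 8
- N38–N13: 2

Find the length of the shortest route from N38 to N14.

15 ms

Compare a few routes:
N38–N3–N27–N14: 6+5+4 = 15
N38–N13–N27–N14: 2+10+4 = 16
The minimum is 15 ms via N38–N3–N27–N14.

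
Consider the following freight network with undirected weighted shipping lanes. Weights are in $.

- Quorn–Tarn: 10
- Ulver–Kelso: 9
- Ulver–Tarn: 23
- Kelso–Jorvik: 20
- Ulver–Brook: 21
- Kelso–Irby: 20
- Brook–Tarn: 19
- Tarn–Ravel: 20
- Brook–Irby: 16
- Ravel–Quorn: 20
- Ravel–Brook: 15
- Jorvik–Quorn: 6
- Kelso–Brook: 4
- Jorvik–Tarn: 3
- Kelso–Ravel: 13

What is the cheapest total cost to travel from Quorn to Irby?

$44

Running Dijkstra from Quorn:
Quorn: 0
Jorvik: 6  (via Quorn)
Tarn: 9  (via Jorvik)
Ravel: 20  (via Quorn)
Kelso: 26  (via Jorvik)
Brook: 28  (via Tarn)
Ulver: 32  (via Tarn)
Irby: 44  (via Brook)
Shortest route: Quorn → Jorvik → Tarn → Brook → Irby = $44.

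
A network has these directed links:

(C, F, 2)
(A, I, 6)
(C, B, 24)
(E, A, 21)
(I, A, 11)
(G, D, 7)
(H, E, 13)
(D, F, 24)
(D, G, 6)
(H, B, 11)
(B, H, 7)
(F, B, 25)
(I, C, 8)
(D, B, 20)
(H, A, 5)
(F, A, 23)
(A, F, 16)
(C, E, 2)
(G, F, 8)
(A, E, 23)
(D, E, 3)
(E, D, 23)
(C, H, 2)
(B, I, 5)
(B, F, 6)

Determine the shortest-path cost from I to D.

Candidate routes:
I → C → H → E → D: 8+2+13+23 = 46
I → C → E → D: 8+2+23 = 33
The minimum is 33 via I → C → E → D.

33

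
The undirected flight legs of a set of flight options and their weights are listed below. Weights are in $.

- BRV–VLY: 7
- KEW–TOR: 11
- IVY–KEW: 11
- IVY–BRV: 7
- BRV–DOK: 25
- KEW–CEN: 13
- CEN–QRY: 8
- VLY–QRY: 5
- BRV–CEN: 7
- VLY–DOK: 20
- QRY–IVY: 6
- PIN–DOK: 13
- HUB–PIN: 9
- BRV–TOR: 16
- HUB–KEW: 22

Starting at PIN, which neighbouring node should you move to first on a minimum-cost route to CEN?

Candidate routes:
PIN - HUB - KEW - CEN: 9+22+13 = 44
PIN - DOK - BRV - CEN: 13+25+7 = 45
Cheapest is PIN - HUB - KEW - CEN at $44.
So from PIN the first move is to HUB.

HUB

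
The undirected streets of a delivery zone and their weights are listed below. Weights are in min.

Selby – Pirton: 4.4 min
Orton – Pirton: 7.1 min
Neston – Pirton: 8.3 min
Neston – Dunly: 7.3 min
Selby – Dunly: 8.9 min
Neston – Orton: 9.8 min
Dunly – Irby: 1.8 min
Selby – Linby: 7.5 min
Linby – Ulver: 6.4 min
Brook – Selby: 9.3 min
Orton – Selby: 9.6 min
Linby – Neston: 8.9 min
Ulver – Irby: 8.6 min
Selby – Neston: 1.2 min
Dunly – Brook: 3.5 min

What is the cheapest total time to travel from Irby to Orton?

18.9 min

Running Dijkstra from Irby:
Irby: 0
Dunly: 1.8  (via Irby)
Brook: 5.3  (via Dunly)
Ulver: 8.6  (via Irby)
Neston: 9.1  (via Dunly)
Selby: 10.3  (via Neston)
Pirton: 14.7  (via Selby)
Linby: 15  (via Ulver)
Orton: 18.9  (via Neston)
Shortest route: Irby → Dunly → Neston → Orton = 18.9 min.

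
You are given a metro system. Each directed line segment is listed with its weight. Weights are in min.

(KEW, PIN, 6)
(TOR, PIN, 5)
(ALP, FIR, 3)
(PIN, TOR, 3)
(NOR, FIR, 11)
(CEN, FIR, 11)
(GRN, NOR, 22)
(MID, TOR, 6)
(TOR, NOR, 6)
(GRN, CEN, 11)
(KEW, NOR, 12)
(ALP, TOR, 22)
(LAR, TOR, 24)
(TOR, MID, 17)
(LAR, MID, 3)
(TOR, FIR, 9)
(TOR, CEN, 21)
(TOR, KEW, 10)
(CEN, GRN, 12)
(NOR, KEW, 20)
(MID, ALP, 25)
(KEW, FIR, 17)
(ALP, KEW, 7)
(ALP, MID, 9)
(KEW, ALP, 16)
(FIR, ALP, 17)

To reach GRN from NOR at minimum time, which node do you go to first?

Enumerating some paths:
NOR - KEW - PIN - TOR - CEN - GRN: 20+6+3+21+12 = 62
NOR - FIR - ALP - MID - TOR - CEN - GRN: 11+17+9+6+21+12 = 76
The minimum is 62 min via NOR - KEW - PIN - TOR - CEN - GRN.
So from NOR the first move is to KEW.

KEW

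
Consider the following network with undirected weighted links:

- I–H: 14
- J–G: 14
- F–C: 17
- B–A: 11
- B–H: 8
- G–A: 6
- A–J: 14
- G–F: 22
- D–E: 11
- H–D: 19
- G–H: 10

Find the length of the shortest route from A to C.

Candidate routes:
A → J → G → F → C: 14+14+22+17 = 67
A → G → F → C: 6+22+17 = 45
The minimum is 45 via A → G → F → C.

45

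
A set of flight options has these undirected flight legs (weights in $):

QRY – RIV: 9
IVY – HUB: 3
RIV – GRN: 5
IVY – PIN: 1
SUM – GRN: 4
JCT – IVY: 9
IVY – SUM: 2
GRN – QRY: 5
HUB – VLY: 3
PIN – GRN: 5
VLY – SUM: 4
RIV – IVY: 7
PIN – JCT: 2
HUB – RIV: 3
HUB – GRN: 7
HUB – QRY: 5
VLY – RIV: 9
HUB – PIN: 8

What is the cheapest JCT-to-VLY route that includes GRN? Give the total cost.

Shortest JCT→GRN: JCT–PIN–GRN = 7
Shortest GRN→VLY: GRN–SUM–VLY = 8
Total via GRN: 7 + 8 = $15.

$15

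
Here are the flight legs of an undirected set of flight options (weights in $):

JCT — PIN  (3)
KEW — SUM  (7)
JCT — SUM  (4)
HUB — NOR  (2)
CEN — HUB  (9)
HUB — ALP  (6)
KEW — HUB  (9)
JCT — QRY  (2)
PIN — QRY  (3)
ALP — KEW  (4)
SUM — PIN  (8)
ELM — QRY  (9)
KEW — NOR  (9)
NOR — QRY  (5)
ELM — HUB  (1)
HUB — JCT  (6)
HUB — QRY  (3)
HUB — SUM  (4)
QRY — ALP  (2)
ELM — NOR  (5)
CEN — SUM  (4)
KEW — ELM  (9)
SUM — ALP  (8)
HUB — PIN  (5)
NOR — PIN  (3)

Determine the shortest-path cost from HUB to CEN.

Running Dijkstra from HUB:
HUB: 0
ELM: 1  (via HUB)
NOR: 2  (via HUB)
QRY: 3  (via HUB)
SUM: 4  (via HUB)
ALP: 5  (via QRY)
PIN: 5  (via HUB)
JCT: 5  (via QRY)
CEN: 8  (via SUM)
Shortest route: HUB → SUM → CEN = $8.

$8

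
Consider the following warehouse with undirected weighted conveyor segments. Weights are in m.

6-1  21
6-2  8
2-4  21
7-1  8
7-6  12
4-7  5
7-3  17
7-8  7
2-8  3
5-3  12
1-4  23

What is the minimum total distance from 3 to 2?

27 m

Compare a few routes:
3 - 7 - 8 - 2: 17+7+3 = 27
3 - 7 - 6 - 2: 17+12+8 = 37
The minimum is 27 m via 3 - 7 - 8 - 2.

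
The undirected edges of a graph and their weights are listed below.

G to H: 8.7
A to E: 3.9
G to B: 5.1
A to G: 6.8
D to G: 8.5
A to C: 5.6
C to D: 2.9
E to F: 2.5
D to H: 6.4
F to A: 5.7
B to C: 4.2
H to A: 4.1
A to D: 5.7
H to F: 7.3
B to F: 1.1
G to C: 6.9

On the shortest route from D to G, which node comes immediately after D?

Candidate routes:
D–A–G: 5.7+6.8 = 12.5
D–G: 8.5 = 8.5
D–C–B–G: 2.9+4.2+5.1 = 12.2
D–C–G: 2.9+6.9 = 9.8
The minimum is 8.5 via D–G.
So from D the first move is to G.

G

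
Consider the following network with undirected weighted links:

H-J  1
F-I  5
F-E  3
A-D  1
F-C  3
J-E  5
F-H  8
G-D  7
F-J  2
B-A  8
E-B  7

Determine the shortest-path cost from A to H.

21

Compare a few routes:
A - B - E - F - H: 8+7+3+8 = 26
A - B - E - J - F - H: 8+7+5+2+8 = 30
A - B - E - J - H: 8+7+5+1 = 21
The minimum is 21 via A - B - E - J - H.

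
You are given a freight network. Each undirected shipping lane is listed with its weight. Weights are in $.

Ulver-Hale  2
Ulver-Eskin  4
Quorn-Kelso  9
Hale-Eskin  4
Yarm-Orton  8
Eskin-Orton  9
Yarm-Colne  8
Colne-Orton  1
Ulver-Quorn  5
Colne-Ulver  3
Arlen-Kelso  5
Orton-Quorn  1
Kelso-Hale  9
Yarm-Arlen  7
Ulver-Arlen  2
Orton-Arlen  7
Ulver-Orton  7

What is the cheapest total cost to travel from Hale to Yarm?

$11

Settle nodes by increasing distance from Hale:
Hale: 0
Ulver: 2  (via Hale)
Eskin: 4  (via Hale)
Arlen: 4  (via Ulver)
Colne: 5  (via Ulver)
Orton: 6  (via Colne)
Quorn: 7  (via Ulver)
Kelso: 9  (via Hale)
Yarm: 11  (via Arlen)
Shortest route: Hale → Ulver → Arlen → Yarm = $11.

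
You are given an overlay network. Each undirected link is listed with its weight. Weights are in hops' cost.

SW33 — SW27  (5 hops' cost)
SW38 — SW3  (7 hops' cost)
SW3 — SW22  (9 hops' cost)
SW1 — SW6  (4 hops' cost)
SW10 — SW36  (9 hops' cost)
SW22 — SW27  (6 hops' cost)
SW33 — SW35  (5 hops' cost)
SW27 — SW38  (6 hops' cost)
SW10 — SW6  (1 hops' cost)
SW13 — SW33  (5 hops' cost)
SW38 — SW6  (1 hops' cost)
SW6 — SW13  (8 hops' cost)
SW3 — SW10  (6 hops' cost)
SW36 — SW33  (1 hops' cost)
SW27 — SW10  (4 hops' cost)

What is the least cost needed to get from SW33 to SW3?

Shortest distances from SW33:
SW33: 0
SW36: 1  (via SW33)
SW13: 5  (via SW33)
SW35: 5  (via SW33)
SW27: 5  (via SW33)
SW10: 9  (via SW27)
SW6: 10  (via SW10)
SW22: 11  (via SW27)
SW38: 11  (via SW27)
SW1: 14  (via SW6)
SW3: 15  (via SW10)
Shortest route: SW33 → SW27 → SW10 → SW3 = 15 hops' cost.

15 hops' cost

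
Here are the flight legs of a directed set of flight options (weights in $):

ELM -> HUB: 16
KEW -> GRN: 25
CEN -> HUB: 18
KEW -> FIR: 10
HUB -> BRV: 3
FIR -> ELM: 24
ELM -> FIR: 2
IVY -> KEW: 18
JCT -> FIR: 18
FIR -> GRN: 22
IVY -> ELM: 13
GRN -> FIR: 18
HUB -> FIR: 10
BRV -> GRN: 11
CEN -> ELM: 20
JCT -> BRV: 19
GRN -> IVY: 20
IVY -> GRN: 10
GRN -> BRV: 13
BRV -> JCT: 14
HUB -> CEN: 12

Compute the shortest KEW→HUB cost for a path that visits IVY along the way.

$74

Best KEW to IVY: KEW–GRN–IVY costing 45
Shortest IVY→HUB: IVY–ELM–HUB = 29
Total via IVY: 45 + 29 = $74.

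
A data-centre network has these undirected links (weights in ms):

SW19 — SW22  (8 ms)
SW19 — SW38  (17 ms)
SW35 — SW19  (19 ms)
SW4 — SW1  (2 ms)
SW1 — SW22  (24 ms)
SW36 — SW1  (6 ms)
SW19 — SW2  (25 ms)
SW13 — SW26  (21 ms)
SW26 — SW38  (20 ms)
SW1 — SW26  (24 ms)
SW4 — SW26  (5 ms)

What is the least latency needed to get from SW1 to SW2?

57 ms

Compare a few routes:
SW1 → SW22 → SW19 → SW2: 24+8+25 = 57
SW1 → SW4 → SW26 → SW38 → SW19 → SW2: 2+5+20+17+25 = 69
The minimum is 57 ms via SW1 → SW22 → SW19 → SW2.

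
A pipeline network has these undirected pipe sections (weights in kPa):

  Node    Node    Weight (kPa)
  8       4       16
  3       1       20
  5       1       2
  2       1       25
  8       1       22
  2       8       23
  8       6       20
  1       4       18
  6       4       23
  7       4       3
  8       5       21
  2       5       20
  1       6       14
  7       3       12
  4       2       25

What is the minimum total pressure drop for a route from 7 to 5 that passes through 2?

48 kPa

Best 7 to 2: 7 → 4 → 2 costing 28
Best 2 to 5: 2 → 5 costing 20
Total via 2: 28 + 20 = 48 kPa.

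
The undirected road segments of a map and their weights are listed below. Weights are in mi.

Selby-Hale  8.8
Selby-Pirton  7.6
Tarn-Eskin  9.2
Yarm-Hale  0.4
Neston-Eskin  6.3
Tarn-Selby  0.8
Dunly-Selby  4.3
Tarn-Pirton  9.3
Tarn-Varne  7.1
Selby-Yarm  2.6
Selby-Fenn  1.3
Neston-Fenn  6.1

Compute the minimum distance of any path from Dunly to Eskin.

14.3 mi

Running Dijkstra from Dunly:
Dunly: 0
Selby: 4.3  (via Dunly)
Tarn: 5.1  (via Selby)
Fenn: 5.6  (via Selby)
Yarm: 6.9  (via Selby)
Hale: 7.3  (via Yarm)
Neston: 11.7  (via Fenn)
Pirton: 11.9  (via Selby)
Varne: 12.2  (via Tarn)
Eskin: 14.3  (via Tarn)
Shortest route: Dunly–Selby–Tarn–Eskin = 14.3 mi.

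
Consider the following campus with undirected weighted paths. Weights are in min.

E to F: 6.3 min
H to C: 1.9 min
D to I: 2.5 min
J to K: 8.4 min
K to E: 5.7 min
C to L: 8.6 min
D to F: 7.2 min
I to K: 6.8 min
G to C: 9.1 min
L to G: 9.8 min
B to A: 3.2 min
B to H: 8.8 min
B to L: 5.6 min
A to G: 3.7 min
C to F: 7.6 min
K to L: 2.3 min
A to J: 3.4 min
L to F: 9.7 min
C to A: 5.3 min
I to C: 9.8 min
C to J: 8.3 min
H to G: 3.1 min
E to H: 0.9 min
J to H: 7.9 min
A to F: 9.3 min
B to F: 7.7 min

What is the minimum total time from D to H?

14.2 min

Running Dijkstra from D:
D: 0
I: 2.5  (via D)
F: 7.2  (via D)
K: 9.3  (via I)
L: 11.6  (via K)
C: 12.3  (via I)
E: 13.5  (via F)
H: 14.2  (via C)
Shortest route: D–I–C–H = 14.2 min.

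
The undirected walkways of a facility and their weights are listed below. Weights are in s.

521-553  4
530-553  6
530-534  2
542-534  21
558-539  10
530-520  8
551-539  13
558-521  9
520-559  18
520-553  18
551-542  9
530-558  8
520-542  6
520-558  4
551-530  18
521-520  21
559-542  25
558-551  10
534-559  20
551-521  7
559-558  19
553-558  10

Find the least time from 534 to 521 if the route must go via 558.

Shortest 534→558: 534–530–558 = 10
Best 558 to 521: 558–521 costing 9
Total via 558: 10 + 9 = 19 s.

19 s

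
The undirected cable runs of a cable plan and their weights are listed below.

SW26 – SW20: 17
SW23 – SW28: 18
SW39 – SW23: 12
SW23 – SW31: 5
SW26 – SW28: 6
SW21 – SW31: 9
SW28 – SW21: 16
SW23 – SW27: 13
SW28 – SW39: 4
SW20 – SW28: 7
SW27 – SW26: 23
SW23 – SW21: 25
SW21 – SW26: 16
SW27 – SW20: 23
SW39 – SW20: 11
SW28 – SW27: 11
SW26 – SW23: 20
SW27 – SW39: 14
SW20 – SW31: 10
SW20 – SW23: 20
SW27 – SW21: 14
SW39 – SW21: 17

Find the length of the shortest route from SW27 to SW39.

14

Candidate routes:
SW27–SW28–SW39: 11+4 = 15
SW27–SW39: 14 = 14
Cheapest is SW27–SW39 at 14.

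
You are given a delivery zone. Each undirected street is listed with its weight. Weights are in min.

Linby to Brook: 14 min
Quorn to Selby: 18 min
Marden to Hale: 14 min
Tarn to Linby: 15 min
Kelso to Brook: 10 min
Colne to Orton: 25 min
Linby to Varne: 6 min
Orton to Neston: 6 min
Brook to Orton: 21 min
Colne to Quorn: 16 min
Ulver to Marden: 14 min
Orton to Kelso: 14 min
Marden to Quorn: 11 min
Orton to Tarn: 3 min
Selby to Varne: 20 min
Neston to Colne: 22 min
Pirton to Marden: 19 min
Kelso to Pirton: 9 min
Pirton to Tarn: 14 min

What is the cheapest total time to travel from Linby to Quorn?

44 min

Settle nodes by increasing distance from Linby:
Linby: 0
Varne: 6  (via Linby)
Brook: 14  (via Linby)
Tarn: 15  (via Linby)
Orton: 18  (via Tarn)
Kelso: 24  (via Brook)
Neston: 24  (via Orton)
Selby: 26  (via Varne)
Pirton: 29  (via Tarn)
Colne: 43  (via Orton)
Quorn: 44  (via Selby)
Shortest route: Linby → Varne → Selby → Quorn = 44 min.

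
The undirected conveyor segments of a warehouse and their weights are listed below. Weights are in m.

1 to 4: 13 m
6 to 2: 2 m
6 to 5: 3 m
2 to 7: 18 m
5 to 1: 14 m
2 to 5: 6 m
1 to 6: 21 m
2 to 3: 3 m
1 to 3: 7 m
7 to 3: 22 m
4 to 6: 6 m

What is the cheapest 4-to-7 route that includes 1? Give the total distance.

41 m

Shortest 4→1: 4–1 = 13
Shortest 1→7: 1–3–2–7 = 28
Total via 1: 13 + 28 = 41 m.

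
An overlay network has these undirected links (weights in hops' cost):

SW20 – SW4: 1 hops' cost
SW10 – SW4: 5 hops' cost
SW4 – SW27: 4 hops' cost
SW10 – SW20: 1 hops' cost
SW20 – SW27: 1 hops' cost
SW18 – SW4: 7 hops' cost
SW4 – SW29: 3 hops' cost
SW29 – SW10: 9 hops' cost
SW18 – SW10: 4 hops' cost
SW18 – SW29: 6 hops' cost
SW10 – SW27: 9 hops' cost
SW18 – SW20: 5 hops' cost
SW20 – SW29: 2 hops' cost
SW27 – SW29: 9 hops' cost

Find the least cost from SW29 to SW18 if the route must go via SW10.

Shortest SW29→SW10: SW29–SW20–SW10 = 3
Best SW10 to SW18: SW10–SW18 costing 4
Total via SW10: 3 + 4 = 7 hops' cost.

7 hops' cost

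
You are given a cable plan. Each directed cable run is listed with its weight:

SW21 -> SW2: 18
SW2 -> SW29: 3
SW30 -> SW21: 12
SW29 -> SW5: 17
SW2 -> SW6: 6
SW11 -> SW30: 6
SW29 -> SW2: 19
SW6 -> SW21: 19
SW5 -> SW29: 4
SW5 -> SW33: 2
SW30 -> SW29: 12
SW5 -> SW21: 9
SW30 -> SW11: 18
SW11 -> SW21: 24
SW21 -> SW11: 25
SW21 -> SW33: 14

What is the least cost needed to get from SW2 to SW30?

Running Dijkstra from SW2:
SW2: 0
SW29: 3  (via SW2)
SW6: 6  (via SW2)
SW5: 20  (via SW29)
SW33: 22  (via SW5)
SW21: 25  (via SW6)
SW11: 50  (via SW21)
SW30: 56  (via SW11)
Shortest route: SW2 → SW6 → SW21 → SW11 → SW30 = 56.

56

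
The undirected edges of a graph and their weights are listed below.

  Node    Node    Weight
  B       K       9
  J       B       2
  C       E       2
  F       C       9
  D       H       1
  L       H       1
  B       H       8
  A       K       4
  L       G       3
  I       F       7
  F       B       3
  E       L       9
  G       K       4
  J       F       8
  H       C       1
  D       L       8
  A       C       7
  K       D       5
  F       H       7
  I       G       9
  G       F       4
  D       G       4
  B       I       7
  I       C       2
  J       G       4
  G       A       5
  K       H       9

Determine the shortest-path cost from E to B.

Shortest distances from E:
E: 0
C: 2  (via E)
H: 3  (via C)
D: 4  (via H)
I: 4  (via C)
L: 4  (via H)
G: 7  (via L)
A: 9  (via C)
K: 9  (via D)
F: 10  (via H)
B: 11  (via H)
Shortest route: E–C–H–B = 11.

11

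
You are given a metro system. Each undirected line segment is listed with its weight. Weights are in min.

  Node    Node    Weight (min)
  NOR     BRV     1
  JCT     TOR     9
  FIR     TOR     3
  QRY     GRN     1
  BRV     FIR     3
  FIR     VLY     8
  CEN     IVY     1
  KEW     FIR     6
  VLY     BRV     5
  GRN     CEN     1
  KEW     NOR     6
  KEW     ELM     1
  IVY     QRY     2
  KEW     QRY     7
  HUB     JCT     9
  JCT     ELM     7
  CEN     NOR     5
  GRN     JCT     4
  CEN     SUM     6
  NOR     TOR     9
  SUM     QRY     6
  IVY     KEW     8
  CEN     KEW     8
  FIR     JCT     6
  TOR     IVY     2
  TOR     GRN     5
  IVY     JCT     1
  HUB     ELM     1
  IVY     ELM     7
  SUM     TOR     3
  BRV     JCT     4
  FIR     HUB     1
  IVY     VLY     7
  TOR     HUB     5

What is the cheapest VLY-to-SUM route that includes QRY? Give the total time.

15 min

Shortest VLY→QRY: VLY → IVY → QRY = 9
Shortest QRY→SUM: QRY → SUM = 6
Total via QRY: 9 + 6 = 15 min.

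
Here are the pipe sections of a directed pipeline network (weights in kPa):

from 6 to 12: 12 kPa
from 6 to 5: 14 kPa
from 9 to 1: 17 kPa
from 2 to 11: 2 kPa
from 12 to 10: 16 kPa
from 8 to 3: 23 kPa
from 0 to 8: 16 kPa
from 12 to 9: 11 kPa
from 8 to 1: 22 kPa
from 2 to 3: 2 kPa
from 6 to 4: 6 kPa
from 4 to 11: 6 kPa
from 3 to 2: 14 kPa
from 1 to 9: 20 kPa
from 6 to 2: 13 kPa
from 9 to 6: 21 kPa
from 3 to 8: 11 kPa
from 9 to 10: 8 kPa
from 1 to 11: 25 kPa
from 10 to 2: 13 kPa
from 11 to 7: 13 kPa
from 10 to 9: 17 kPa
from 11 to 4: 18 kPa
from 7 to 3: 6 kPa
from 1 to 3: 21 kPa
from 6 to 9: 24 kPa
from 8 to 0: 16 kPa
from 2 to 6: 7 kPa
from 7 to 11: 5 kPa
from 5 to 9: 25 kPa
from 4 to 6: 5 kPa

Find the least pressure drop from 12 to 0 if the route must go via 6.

74 kPa

Shortest 12→6: 12 → 9 → 6 = 32
Best 6 to 0: 6 → 2 → 3 → 8 → 0 costing 42
Total via 6: 32 + 42 = 74 kPa.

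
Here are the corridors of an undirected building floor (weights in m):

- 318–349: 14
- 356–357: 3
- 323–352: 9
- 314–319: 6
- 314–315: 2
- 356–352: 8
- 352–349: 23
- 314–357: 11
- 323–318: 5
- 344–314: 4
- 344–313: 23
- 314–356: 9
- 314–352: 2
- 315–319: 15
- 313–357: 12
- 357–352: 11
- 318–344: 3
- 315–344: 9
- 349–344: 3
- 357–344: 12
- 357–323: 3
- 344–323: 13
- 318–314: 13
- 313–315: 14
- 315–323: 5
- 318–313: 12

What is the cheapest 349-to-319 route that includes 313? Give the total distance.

40 m

Best 349 to 313: 349–344–318–313 costing 18
Shortest 313→319: 313–315–314–319 = 22
Total via 313: 18 + 22 = 40 m.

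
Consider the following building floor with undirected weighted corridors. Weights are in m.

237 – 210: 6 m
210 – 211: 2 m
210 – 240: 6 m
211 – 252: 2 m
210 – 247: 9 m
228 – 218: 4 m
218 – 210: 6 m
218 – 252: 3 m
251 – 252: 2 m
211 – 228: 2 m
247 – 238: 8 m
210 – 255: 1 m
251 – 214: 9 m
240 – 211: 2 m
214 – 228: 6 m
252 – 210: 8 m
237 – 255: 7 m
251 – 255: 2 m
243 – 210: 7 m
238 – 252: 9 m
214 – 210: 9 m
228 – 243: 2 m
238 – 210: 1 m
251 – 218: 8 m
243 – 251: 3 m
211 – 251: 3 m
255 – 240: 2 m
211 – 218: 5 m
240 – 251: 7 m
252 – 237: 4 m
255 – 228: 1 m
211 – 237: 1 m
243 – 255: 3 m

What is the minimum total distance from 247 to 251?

Shortest distances from 247:
247: 0
238: 8  (via 247)
210: 9  (via 247)
255: 10  (via 210)
211: 11  (via 210)
228: 11  (via 255)
237: 12  (via 211)
251: 12  (via 255)
Shortest route: 247 → 210 → 255 → 251 = 12 m.

12 m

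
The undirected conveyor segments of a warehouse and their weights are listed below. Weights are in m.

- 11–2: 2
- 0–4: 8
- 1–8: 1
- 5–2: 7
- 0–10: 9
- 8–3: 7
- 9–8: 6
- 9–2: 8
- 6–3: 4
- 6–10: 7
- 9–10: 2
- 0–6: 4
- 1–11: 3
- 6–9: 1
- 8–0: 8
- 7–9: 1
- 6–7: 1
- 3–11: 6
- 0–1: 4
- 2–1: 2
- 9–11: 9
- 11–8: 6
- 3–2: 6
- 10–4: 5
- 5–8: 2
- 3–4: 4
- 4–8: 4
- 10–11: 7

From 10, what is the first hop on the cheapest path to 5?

Candidate routes:
10 - 4 - 8 - 5: 5+4+2 = 11
10 - 9 - 8 - 5: 2+6+2 = 10
Cheapest is 10 - 9 - 8 - 5 at 10 m.
So from 10 the first move is to 9.

9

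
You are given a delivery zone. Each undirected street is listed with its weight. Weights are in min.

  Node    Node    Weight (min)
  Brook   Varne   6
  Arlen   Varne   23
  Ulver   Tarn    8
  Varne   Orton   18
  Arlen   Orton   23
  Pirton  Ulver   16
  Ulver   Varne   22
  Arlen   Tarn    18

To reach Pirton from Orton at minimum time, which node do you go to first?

Varne

Compare a few routes:
Orton - Arlen - Tarn - Ulver - Pirton: 23+18+8+16 = 65
Orton - Varne - Ulver - Pirton: 18+22+16 = 56
The minimum is 56 min via Orton - Varne - Ulver - Pirton.
So from Orton the first move is to Varne.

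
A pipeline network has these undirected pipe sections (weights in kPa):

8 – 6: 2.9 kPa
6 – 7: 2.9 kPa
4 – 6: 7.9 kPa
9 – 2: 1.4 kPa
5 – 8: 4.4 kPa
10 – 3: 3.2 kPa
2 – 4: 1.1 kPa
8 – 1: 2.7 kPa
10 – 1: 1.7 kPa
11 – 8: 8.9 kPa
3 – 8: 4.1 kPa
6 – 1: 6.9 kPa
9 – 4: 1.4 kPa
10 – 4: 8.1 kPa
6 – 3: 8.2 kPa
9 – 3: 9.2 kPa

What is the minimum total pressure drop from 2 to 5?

Compare a few routes:
2 - 4 - 6 - 8 - 5: 1.1+7.9+2.9+4.4 = 16.3
2 - 9 - 4 - 6 - 8 - 5: 1.4+1.4+7.9+2.9+4.4 = 18
2 - 4 - 10 - 1 - 8 - 5: 1.1+8.1+1.7+2.7+4.4 = 18
Cheapest is 2 - 4 - 6 - 8 - 5 at 16.3 kPa.

16.3 kPa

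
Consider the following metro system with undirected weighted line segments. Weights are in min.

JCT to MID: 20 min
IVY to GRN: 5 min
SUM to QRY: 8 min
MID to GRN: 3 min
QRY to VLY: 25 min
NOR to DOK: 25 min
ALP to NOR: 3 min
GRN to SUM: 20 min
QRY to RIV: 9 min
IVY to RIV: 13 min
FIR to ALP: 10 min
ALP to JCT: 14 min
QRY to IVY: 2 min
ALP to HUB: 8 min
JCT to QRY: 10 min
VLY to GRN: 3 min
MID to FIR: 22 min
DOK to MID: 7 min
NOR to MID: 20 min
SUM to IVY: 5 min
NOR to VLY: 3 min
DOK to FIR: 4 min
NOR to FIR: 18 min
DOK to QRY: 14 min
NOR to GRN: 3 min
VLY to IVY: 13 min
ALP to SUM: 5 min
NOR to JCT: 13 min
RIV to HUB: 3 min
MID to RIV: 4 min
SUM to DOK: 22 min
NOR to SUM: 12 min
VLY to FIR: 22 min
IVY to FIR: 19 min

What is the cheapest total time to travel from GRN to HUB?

10 min

Enumerating some paths:
GRN–NOR–ALP–HUB: 3+3+8 = 14
GRN–MID–RIV–HUB: 3+4+3 = 10
GRN–VLY–NOR–ALP–HUB: 3+3+3+8 = 17
The minimum is 10 min via GRN–MID–RIV–HUB.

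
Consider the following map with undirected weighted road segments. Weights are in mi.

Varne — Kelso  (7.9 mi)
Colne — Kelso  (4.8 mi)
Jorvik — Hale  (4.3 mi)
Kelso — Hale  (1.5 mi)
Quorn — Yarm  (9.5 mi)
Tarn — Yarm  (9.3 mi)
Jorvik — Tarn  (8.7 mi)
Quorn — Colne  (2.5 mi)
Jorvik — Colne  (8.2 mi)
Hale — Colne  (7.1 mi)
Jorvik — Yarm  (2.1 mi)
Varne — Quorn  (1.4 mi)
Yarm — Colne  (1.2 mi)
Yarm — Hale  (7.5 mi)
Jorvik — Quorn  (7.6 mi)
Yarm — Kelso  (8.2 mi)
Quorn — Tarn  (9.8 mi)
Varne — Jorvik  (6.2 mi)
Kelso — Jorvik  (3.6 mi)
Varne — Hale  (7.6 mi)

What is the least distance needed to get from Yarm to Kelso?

Candidate routes:
Yarm - Colne - Kelso: 1.2+4.8 = 6
Yarm - Jorvik - Hale - Kelso: 2.1+4.3+1.5 = 7.9
Yarm - Jorvik - Kelso: 2.1+3.6 = 5.7
Yarm - Kelso: 8.2 = 8.2
The minimum is 5.7 mi via Yarm - Jorvik - Kelso.

5.7 mi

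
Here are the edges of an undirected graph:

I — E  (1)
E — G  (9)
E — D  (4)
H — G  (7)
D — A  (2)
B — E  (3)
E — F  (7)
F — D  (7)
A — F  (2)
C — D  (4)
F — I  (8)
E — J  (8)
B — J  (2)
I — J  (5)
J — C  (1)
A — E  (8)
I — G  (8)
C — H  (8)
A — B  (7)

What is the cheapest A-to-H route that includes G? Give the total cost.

Best A to G: A–D–E–G costing 15
Best G to H: G–H costing 7
Total via G: 15 + 7 = 22.

22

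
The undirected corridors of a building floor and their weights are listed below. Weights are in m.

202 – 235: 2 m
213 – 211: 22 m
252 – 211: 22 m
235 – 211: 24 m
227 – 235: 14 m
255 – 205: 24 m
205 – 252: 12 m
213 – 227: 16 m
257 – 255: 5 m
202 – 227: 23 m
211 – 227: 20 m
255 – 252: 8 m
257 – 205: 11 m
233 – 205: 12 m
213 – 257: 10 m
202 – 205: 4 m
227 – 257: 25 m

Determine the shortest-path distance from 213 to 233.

Candidate routes:
213 → 257 → 255 → 252 → 205 → 233: 10+5+8+12+12 = 47
213 → 257 → 205 → 233: 10+11+12 = 33
213 → 227 → 235 → 202 → 205 → 233: 16+14+2+4+12 = 48
The minimum is 33 m via 213 → 257 → 205 → 233.

33 m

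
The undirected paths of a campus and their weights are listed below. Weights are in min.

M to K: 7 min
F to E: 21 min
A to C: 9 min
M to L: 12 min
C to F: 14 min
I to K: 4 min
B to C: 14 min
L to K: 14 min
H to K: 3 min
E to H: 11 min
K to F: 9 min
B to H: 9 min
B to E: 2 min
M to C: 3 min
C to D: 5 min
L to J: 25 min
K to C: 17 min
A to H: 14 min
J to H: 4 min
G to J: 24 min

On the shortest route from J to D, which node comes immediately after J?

Compare a few routes:
J → H → A → C → D: 4+14+9+5 = 32
J → H → K → C → D: 4+3+17+5 = 29
J → H → K → M → C → D: 4+3+7+3+5 = 22
J → H → B → C → D: 4+9+14+5 = 32
The minimum is 22 min via J → H → K → M → C → D.
So from J the first move is to H.

H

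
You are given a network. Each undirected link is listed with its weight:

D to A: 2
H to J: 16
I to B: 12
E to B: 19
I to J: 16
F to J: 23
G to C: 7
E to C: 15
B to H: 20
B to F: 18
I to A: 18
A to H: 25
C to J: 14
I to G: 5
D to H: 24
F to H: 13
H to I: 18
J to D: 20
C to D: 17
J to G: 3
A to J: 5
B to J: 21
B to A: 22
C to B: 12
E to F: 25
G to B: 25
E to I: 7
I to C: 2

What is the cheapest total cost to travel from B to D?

Candidate routes:
B → I → G → J → A → D: 12+5+3+5+2 = 27
B → A → D: 22+2 = 24
The minimum is 24 via B → A → D.

24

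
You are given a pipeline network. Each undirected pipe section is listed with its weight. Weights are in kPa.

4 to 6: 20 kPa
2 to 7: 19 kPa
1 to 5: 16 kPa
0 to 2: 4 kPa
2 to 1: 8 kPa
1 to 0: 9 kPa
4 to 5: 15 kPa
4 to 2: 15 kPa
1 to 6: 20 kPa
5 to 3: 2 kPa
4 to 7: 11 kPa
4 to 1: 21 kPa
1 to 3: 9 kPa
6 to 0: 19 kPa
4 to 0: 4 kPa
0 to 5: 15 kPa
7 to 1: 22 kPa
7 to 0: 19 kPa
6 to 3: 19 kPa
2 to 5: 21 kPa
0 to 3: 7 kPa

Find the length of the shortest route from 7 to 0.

15 kPa

Compare a few routes:
7 → 0: 19 = 19
7 → 4 → 0: 11+4 = 15
7 → 2 → 0: 19+4 = 23
Cheapest is 7 → 4 → 0 at 15 kPa.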